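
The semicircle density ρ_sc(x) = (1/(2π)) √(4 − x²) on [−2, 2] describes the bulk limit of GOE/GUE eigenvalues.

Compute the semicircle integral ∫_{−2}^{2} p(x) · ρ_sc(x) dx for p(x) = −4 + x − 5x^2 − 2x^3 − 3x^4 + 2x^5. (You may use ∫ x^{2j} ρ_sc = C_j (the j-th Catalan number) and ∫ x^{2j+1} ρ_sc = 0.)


Write p(x) = Σ a_i x^i, split into monomials and integrate each against ρ_sc separately.
Using ∫ x^{2j} ρ_sc = C_j = (1/(j+1)) C(2j, j) (Catalan numbers) and ∫ x^{2j+1} ρ_sc = 0 (odd monomials vanish by symmetry):
  i = 0 (even): a_0 · C_{0} = -4 · 1 = -4
  i = 1 (odd): ∫ x^1 ρ_sc = 0 (vanishes)
  i = 2 (even): a_2 · C_{1} = -5 · 1 = -5
  i = 3 (odd): ∫ x^3 ρ_sc = 0 (vanishes)
  i = 4 (even): a_4 · C_{2} = -3 · 2 = -6
  i = 5 (odd): ∫ x^5 ρ_sc = 0 (vanishes)

Summing the contributions: ∫_{−2}^{2} p(x) ρ_sc(x) dx = (-4) + (-5) + (-6) = -15.


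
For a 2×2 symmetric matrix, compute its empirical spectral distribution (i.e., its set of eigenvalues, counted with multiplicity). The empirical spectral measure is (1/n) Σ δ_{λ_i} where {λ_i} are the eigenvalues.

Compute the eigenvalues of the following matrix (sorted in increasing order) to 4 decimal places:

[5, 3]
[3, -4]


Since M is real symmetric, both eigenvalues are real; they are the roots of det(λI − M) = λ² − (tr M) λ + det M.
tr M = 5 + (-4) = 1.
det M = 5·(-4) − 3² = -20 − 9 = -29.
Characteristic polynomial: λ² − λ − 29 = 0.
Discriminant Δ = (tr M)² − 4·det M = 1 − (-116) = 117; √Δ = 10.816654.
λ = (tr M ± √Δ)/2 = (1 ± 10.816654)/2, giving (tr M − √Δ)/2 = -4.9083 and (tr M + √Δ)/2 = 5.9083.

Eigenvalues sorted in increasing order: [-4.9083, 5.9083].


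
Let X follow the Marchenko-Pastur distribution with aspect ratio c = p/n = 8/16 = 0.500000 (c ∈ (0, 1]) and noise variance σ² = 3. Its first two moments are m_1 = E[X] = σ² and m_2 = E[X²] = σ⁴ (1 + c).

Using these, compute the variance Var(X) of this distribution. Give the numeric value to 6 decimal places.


m_1 = E[X] = σ² = 3, so m_1² = 9.
m_2 = E[X²] = σ⁴ (1 + c) = 9 · (1 + 0.500000) = 9 · 1.500000 = 13.500000.
(Note m_2 − m_1² simplifies to c · σ⁴ = 0.500000 · 9.)

Var(X) = m_2 − m_1² = 13.500000 − 9 = 4.500000.


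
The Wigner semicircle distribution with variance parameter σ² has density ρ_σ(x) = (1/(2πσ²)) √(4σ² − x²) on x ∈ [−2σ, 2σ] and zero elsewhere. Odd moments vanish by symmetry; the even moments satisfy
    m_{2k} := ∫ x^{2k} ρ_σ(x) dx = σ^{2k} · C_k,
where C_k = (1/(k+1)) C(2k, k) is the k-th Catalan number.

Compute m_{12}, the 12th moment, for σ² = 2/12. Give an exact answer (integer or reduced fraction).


By the scaled semicircle moment identity, m_{2k} = σ^{2k} · C_k with k = 6.
C_6 = (1/(k+1)) · C(2k, k) = (1/7) · C(12, 6) = (1/7) · 924 = 132.
σ^{2k} = (σ²)^k = (2/12)^6 = 1/46656.

Therefore m_{12} = σ^{12} · C_6 = (1/46656) · 132 = 11/3888.


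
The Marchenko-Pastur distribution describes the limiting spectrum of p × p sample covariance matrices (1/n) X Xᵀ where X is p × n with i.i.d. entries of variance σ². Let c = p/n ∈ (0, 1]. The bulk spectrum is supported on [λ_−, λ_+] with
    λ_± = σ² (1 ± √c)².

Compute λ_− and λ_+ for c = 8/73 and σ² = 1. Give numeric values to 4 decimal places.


c = 8/73 = 0.109589; √c = 0.331042.
λ_− = σ² (1 − √c)² = 1 · (1 − 0.331042)² = 1 · (0.668958)² = 0.447504.
λ_+ = σ² (1 + √c)² = 1 · (1 + 0.331042)² = 1 · (1.331042)² = 1.771674.

Rounded to 4 decimal places: λ_− ≈ 0.4475, λ_+ ≈ 1.7717.


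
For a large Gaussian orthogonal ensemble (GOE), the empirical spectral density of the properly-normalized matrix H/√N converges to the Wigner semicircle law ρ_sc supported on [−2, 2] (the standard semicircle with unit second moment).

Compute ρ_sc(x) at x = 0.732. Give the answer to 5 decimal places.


ρ_sc(x) = (1/(2π)) √(4 − x²). With x = 0.732:
  4 − x² = 4 − (0.732)² = 4 − 0.535824 = 3.464176.
  √(4 − x²) = 1.861230.
  1/(2π) = 0.159155.
  ρ_sc(0.732) = 0.159155 · 1.861230 = 0.296224.

Rounded to 5 decimal places: ρ_sc(0.732) ≈ 0.29622.


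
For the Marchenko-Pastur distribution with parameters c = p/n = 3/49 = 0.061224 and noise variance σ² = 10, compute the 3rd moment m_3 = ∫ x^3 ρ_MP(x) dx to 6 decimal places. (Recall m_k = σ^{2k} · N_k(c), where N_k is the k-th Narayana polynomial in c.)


E[X³] = σ⁶ (1 + 3c + c²) (third MP moment). With σ² = 10 (so σ⁶ = 1000) and c = 3/49 = 0.061224: E[X³] = 1000 · (1 + 3·0.061224 + (0.061224)²) = 1000 · 1.187422.

So E[X^3] = 1187.421908.


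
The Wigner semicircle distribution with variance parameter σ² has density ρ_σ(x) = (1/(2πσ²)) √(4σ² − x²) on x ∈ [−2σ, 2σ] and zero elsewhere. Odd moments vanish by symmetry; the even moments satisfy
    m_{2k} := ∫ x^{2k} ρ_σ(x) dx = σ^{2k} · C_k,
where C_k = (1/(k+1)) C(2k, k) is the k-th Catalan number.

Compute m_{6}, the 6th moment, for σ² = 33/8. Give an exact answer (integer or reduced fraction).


By the scaled semicircle moment identity, m_{2k} = σ^{2k} · C_k with k = 3.
C_3 = (1/(k+1)) · C(2k, k) = (1/4) · C(6, 3) = (1/4) · 20 = 5.
σ^{2k} = (σ²)^k = (33/8)^3 = 35937/512.

Therefore m_{6} = σ^{6} · C_3 = (35937/512) · 5 = 179685/512.


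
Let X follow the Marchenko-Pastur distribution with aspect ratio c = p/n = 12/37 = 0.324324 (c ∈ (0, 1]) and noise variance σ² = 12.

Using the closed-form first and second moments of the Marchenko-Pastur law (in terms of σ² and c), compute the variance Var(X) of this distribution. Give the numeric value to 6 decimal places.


Recall the MP moments m_1 = E[X] = σ² and m_2 = E[X²] = σ⁴ (1 + c).
m_1 = E[X] = σ² = 12, so m_1² = 144.
m_2 = E[X²] = σ⁴ (1 + c) = 144 · (1 + 0.324324) = 144 · 1.324324 = 190.702703.
(Note m_2 − m_1² simplifies to c · σ⁴ = 0.324324 · 144.)

Var(X) = m_2 − m_1² = 190.702703 − 144 = 46.702703.


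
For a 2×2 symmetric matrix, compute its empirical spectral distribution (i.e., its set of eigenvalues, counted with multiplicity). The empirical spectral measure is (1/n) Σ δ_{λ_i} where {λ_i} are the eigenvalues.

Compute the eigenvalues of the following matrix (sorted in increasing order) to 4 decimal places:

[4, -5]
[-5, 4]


Since M is real symmetric, both eigenvalues are real; they are the roots of det(λI − M) = λ² − (tr M) λ + det M.
tr M = 4 + 4 = 8.
det M = 4·4 − (-5)² = 16 − 25 = -9.
Characteristic polynomial: λ² − 8λ − 9 = 0.
Discriminant Δ = (tr M)² − 4·det M = 64 − (-36) = 100; √Δ = 10.000000.
λ = (tr M ± √Δ)/2 = (8 ± 10.000000)/2, giving (tr M − √Δ)/2 = -1.0000 and (tr M + √Δ)/2 = 9.0000.

Eigenvalues sorted in increasing order: [-1.0000, 9.0000].


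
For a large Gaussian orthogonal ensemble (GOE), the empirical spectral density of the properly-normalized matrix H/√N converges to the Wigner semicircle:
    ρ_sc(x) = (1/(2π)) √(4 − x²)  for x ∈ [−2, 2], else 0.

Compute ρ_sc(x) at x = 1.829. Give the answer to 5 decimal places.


ρ_sc(x) = (1/(2π)) √(4 − x²). With x = 1.829:
  4 − x² = 4 − (1.829)² = 4 − 3.345241 = 0.654759.
  √(4 − x²) = 0.809172.
  1/(2π) = 0.159155.
  ρ_sc(1.829) = 0.159155 · 0.809172 = 0.128784.

Rounded to 5 decimal places: ρ_sc(1.829) ≈ 0.12878.


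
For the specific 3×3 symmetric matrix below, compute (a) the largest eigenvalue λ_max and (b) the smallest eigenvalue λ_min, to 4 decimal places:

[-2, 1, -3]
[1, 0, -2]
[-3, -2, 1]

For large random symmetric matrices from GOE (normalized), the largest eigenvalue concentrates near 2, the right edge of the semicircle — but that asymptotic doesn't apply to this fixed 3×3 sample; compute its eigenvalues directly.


Since M is real symmetric, all three eigenvalues are real; they are the roots of det(λI − M) = λ³ − (tr M) λ² + s λ − det M, where s is the sum of the principal 2×2 minors.
tr M = -2 + 0 + 1 = -1.
s = ((-2)·0 − 1²) + ((-2)·1 − (-3)²) + (0·1 − (-2)²) = -1 + (-11) + (-4) = -16.
det M (expand along row 1) = (-2)·(-4) − 1·(-5) + (-3)·(-2) = 19.
Characteristic polynomial: λ³ + λ² − 16λ − 19 = 0.
Substitute λ = y + (tr M)/3 = y − 0.333333 to remove the quadratic term: y³ + p·y + q = 0 with p = s − (tr M)²/3 = -16.333333 and q = −2(tr M)³/27 + (tr M)·s/3 − det M = -13.592593.
Three real roots ⇒ use the trigonometric (Viète) form: r = 2√(−p/3) = 4.666667, φ = arccos(3q/(p·r)) = arccos(0.534985) = 1.006306 rad.
y_k = r·cos(φ/3 − 2πk/3) for k = 0, 1, 2 gives y = 4.406580, -0.872924, -3.533656.
λ_k = y_k − 0.333333 gives λ = 4.0732, -1.2063, -3.8670 (check: the sum is -1.0000 = tr M).

Hence λ_max = 4.0732 and λ_min = -3.8670.


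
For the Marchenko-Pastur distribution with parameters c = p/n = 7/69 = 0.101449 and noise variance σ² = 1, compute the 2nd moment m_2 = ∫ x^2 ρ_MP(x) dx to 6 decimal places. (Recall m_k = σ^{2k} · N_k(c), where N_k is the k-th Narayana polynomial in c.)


E[X²] = σ⁴ (1 + c) (second MP moment). With σ² = 1 (so σ⁴ = 1) and c = 7/69 = 0.101449: E[X²] = 1 · (1 + 0.101449) = 1 · 1.101449.

So E[X^2] = 1.101449.


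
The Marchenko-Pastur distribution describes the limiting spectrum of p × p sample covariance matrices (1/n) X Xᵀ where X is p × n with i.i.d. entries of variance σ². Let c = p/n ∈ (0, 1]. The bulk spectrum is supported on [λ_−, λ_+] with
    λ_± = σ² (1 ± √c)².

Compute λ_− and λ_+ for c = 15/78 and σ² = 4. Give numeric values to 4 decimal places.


c = 15/78 = 0.192308; √c = 0.438529.
λ_− = σ² (1 − √c)² = 4 · (1 − 0.438529)² = 4 · (0.561471)² = 1.260999.
λ_+ = σ² (1 + √c)² = 4 · (1 + 0.438529)² = 4 · (1.438529)² = 8.277463.

Rounded to 4 decimal places: λ_− ≈ 1.2610, λ_+ ≈ 8.2775.


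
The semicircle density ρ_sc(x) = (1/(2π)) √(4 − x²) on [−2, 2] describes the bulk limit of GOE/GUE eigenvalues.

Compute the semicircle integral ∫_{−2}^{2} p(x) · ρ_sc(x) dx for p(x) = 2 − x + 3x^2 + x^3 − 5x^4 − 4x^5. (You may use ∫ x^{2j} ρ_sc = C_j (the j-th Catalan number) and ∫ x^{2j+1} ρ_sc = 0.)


Write p(x) = Σ a_i x^i, split into monomials and integrate each against ρ_sc separately.
Using ∫ x^{2j} ρ_sc = C_j = (1/(j+1)) C(2j, j) (Catalan numbers) and ∫ x^{2j+1} ρ_sc = 0 (odd monomials vanish by symmetry):
  i = 0 (even): a_0 · C_{0} = 2 · 1 = 2
  i = 1 (odd): ∫ x^1 ρ_sc = 0 (vanishes)
  i = 2 (even): a_2 · C_{1} = 3 · 1 = 3
  i = 3 (odd): ∫ x^3 ρ_sc = 0 (vanishes)
  i = 4 (even): a_4 · C_{2} = -5 · 2 = -10
  i = 5 (odd): ∫ x^5 ρ_sc = 0 (vanishes)

Summing the contributions: ∫_{−2}^{2} p(x) ρ_sc(x) dx = 2 + 3 + (-10) = -5.


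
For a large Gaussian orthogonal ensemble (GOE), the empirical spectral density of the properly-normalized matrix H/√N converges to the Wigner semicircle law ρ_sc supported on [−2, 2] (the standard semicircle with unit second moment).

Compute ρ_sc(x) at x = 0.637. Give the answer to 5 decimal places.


ρ_sc(x) = (1/(2π)) √(4 − x²). With x = 0.637:
  4 − x² = 4 − (0.637)² = 4 − 0.405769 = 3.594231.
  √(4 − x²) = 1.895846.
  1/(2π) = 0.159155.
  ρ_sc(0.637) = 0.159155 · 1.895846 = 0.301733.

Rounded to 5 decimal places: ρ_sc(0.637) ≈ 0.30173.


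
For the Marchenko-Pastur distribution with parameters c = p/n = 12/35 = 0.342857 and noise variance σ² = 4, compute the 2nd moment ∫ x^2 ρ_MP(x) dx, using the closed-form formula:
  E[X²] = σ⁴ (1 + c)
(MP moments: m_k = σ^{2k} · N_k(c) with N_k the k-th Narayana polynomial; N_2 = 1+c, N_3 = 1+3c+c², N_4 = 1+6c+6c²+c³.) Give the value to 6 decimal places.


E[X²] = σ⁴ (1 + c) (second MP moment). With σ² = 4 (so σ⁴ = 16) and c = 12/35 = 0.342857: E[X²] = 16 · (1 + 0.342857) = 16 · 1.342857.

So E[X^2] = 21.485714.


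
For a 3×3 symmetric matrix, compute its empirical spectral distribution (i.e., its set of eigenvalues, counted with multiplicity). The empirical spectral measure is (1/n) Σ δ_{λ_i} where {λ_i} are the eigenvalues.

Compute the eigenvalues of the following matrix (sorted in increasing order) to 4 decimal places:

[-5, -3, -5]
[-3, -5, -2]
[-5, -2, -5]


Since M is real symmetric, all three eigenvalues are real; they are the roots of det(λI − M) = λ³ − (tr M) λ² + s λ − det M, where s is the sum of the principal 2×2 minors.
tr M = -5 + (-5) + (-5) = -15.
s = ((-5)·(-5) − (-3)²) + ((-5)·(-5) − (-5)²) + ((-5)·(-5) − (-2)²) = 16 + 0 + 21 = 37.
det M (expand along row 1) = (-5)·21 − (-3)·5 + (-5)·(-19) = 5.
Characteristic polynomial: λ³ + 15λ² + 37λ − 5 = 0.
Substitute λ = y + (tr M)/3 = y − 5.000000 to remove the quadratic term: y³ + p·y + q = 0 with p = s − (tr M)²/3 = -38.000000 and q = −2(tr M)³/27 + (tr M)·s/3 − det M = 60.000000.
Three real roots ⇒ use the trigonometric (Viète) form: r = 2√(−p/3) = 7.118052, φ = arccos(3q/(p·r)) = arccos(-0.665469) = 2.298918 rad.
y_k = r·cos(φ/3 − 2πk/3) for k = 0, 1, 2 gives y = 5.128395, 1.710692, -6.839086.
λ_k = y_k − 5.000000 gives λ = 0.1284, -3.2893, -11.8391 (check: the sum is -15.0000 = tr M).

Eigenvalues sorted in increasing order: [-11.8391, -3.2893, 0.1284].


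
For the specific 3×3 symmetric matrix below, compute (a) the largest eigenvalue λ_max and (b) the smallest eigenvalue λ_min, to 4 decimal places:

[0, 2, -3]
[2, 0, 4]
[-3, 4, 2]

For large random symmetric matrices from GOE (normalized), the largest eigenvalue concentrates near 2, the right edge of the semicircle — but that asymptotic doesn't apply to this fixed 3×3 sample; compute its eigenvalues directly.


Since M is real symmetric, all three eigenvalues are real; they are the roots of det(λI − M) = λ³ − (tr M) λ² + s λ − det M, where s is the sum of the principal 2×2 minors.
tr M = 0 + 0 + 2 = 2.
s = (0·0 − 2²) + (0·2 − (-3)²) + (0·2 − 4²) = -4 + (-9) + (-16) = -29.
det M (expand along row 1) = 0·(-16) − 2·16 + (-3)·8 = -56.
Characteristic polynomial: λ³ − 2λ² − 29λ + 56 = 0.
Substitute λ = y + (tr M)/3 = y + 0.666667 to remove the quadratic term: y³ + p·y + q = 0 with p = s − (tr M)²/3 = -30.333333 and q = −2(tr M)³/27 + (tr M)·s/3 − det M = 36.074074.
Three real roots ⇒ use the trigonometric (Viète) form: r = 2√(−p/3) = 6.359595, φ = arccos(3q/(p·r)) = arccos(-0.561005) = 2.166396 rad.
y_k = r·cos(φ/3 − 2πk/3) for k = 0, 1, 2 gives y = 4.772229, 1.254313, -6.026541.
λ_k = y_k + 0.666667 gives λ = 5.4389, 1.9210, -5.3599 (check: the sum is 2.0000 = tr M).

Hence λ_max = 5.4389 and λ_min = -5.3599.


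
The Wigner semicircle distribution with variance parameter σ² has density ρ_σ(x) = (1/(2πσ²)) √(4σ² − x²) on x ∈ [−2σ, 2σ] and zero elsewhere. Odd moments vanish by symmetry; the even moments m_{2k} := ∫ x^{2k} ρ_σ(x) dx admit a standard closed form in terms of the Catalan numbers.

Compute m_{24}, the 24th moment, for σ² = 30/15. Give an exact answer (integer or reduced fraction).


By the scaled semicircle moment identity, m_{2k} = σ^{2k} · C_k with k = 12.
C_12 = (1/(k+1)) · C(2k, k) = (1/13) · C(24, 12) = (1/13) · 2704156 = 208012.
σ^{2k} = (σ²)^k = (30/15)^12 = 4096.

Therefore m_{24} = σ^{24} · C_12 = 4096 · 208012 = 852017152.


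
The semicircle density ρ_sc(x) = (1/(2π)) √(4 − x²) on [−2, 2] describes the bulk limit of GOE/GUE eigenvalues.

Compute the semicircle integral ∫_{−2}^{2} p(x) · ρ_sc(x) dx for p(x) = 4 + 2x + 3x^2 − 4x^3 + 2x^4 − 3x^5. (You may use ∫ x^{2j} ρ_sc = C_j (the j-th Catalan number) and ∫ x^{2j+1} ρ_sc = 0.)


Write p(x) = Σ a_i x^i, split into monomials and integrate each against ρ_sc separately.
Using ∫ x^{2j} ρ_sc = C_j = (1/(j+1)) C(2j, j) (Catalan numbers) and ∫ x^{2j+1} ρ_sc = 0 (odd monomials vanish by symmetry):
  i = 0 (even): a_0 · C_{0} = 4 · 1 = 4
  i = 1 (odd): ∫ x^1 ρ_sc = 0 (vanishes)
  i = 2 (even): a_2 · C_{1} = 3 · 1 = 3
  i = 3 (odd): ∫ x^3 ρ_sc = 0 (vanishes)
  i = 4 (even): a_4 · C_{2} = 2 · 2 = 4
  i = 5 (odd): ∫ x^5 ρ_sc = 0 (vanishes)

Summing the contributions: ∫_{−2}^{2} p(x) ρ_sc(x) dx = 4 + 3 + 4 = 11.


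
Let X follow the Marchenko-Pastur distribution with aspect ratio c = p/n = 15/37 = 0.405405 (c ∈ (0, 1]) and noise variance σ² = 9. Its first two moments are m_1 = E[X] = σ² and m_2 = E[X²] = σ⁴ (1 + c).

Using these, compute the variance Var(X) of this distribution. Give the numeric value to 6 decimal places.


m_1 = E[X] = σ² = 9, so m_1² = 81.
m_2 = E[X²] = σ⁴ (1 + c) = 81 · (1 + 0.405405) = 81 · 1.405405 = 113.837838.
(Note m_2 − m_1² simplifies to c · σ⁴ = 0.405405 · 81.)

Var(X) = m_2 − m_1² = 113.837838 − 81 = 32.837838.


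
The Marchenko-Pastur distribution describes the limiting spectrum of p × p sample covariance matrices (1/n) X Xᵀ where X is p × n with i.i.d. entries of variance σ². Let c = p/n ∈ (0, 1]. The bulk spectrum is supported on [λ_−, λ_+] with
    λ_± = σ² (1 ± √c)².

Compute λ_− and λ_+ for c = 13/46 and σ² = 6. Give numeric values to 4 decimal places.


c = 13/46 = 0.282609; √c = 0.531610.
λ_− = σ² (1 − √c)² = 6 · (1 − 0.531610)² = 6 · (0.468390)² = 1.316338.
λ_+ = σ² (1 + √c)² = 6 · (1 + 0.531610)² = 6 · (1.531610)² = 14.074967.

Rounded to 4 decimal places: λ_− ≈ 1.3163, λ_+ ≈ 14.0750.


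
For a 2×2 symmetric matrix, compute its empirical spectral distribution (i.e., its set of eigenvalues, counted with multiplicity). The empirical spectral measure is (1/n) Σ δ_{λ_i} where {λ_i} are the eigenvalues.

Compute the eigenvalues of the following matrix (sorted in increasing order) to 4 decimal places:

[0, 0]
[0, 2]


Since M is real symmetric, both eigenvalues are real; they are the roots of det(λI − M) = λ² − (tr M) λ + det M.
tr M = 0 + 2 = 2.
det M = 0·2 − 0² = 0 − 0 = 0.
Characteristic polynomial: λ² − 2λ = 0.
Discriminant Δ = (tr M)² − 4·det M = 4 − 0 = 4; √Δ = 2.000000.
λ = (tr M ± √Δ)/2 = (2 ± 2.000000)/2, giving (tr M − √Δ)/2 = 0.0000 and (tr M + √Δ)/2 = 2.0000.

Eigenvalues sorted in increasing order: [0.0000, 2.0000].


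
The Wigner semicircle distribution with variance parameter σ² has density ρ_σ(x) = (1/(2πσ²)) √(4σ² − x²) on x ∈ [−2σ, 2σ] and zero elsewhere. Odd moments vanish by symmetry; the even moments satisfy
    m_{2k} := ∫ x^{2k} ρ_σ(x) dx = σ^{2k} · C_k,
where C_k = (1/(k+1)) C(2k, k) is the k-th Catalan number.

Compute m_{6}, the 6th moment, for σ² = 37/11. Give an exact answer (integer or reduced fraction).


By the scaled semicircle moment identity, m_{2k} = σ^{2k} · C_k with k = 3.
C_3 = (1/(k+1)) · C(2k, k) = (1/4) · C(6, 3) = (1/4) · 20 = 5.
σ^{2k} = (σ²)^k = (37/11)^3 = 50653/1331.

Therefore m_{6} = σ^{6} · C_3 = (50653/1331) · 5 = 253265/1331.


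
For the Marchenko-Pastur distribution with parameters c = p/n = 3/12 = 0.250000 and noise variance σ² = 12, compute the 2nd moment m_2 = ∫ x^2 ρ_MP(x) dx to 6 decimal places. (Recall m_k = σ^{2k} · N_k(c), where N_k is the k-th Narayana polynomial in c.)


E[X²] = σ⁴ (1 + c) (second MP moment). With σ² = 12 (so σ⁴ = 144) and c = 3/12 = 0.250000: E[X²] = 144 · (1 + 0.250000) = 144 · 1.250000.

So E[X^2] = 180.000000.


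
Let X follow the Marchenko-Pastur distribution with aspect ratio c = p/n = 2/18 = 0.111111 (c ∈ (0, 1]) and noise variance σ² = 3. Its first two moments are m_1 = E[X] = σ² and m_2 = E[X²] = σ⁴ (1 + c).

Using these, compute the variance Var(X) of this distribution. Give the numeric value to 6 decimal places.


m_1 = E[X] = σ² = 3, so m_1² = 9.
m_2 = E[X²] = σ⁴ (1 + c) = 9 · (1 + 0.111111) = 9 · 1.111111 = 10.000000.
(Note m_2 − m_1² simplifies to c · σ⁴ = 0.111111 · 9.)

Var(X) = m_2 − m_1² = 10.000000 − 9 = 1.000000.


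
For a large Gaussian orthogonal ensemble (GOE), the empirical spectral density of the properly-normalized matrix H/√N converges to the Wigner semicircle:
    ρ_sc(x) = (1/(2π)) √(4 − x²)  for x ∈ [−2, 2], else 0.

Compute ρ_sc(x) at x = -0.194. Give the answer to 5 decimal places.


ρ_sc(x) = (1/(2π)) √(4 − x²). With x = -0.194:
  4 − x² = 4 − (-0.194)² = 4 − 0.037636 = 3.962364.
  √(4 − x²) = 1.990569.
  1/(2π) = 0.159155.
  ρ_sc(-0.194) = 0.159155 · 1.990569 = 0.316809.

Rounded to 5 decimal places: ρ_sc(-0.194) ≈ 0.31681.


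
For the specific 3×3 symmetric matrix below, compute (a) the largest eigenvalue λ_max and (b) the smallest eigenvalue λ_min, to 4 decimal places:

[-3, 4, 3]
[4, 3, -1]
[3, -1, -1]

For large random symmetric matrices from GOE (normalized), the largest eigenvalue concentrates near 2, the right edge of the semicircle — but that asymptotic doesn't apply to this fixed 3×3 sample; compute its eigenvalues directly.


Since M is real symmetric, all three eigenvalues are real; they are the roots of det(λI − M) = λ³ − (tr M) λ² + s λ − det M, where s is the sum of the principal 2×2 minors.
tr M = -3 + 3 + (-1) = -1.
s = ((-3)·3 − 4²) + ((-3)·(-1) − 3²) + (3·(-1) − (-1)²) = -25 + (-6) + (-4) = -35.
det M (expand along row 1) = (-3)·(-4) − 4·(-1) + 3·(-13) = -23.
Characteristic polynomial: λ³ + λ² − 35λ + 23 = 0.
Substitute λ = y + (tr M)/3 = y − 0.333333 to remove the quadratic term: y³ + p·y + q = 0 with p = s − (tr M)²/3 = -35.333333 and q = −2(tr M)³/27 + (tr M)·s/3 − det M = 34.740741.
Three real roots ⇒ use the trigonometric (Viète) form: r = 2√(−p/3) = 6.863753, φ = arccos(3q/(p·r)) = arccos(-0.429748) = 2.015010 rad.
y_k = r·cos(φ/3 − 2πk/3) for k = 0, 1, 2 gives y = 5.372833, 1.012615, -6.385448.
λ_k = y_k − 0.333333 gives λ = 5.0395, 0.6793, -6.7188 (check: the sum is -1.0000 = tr M).

Hence λ_max = 5.0395 and λ_min = -6.7188.


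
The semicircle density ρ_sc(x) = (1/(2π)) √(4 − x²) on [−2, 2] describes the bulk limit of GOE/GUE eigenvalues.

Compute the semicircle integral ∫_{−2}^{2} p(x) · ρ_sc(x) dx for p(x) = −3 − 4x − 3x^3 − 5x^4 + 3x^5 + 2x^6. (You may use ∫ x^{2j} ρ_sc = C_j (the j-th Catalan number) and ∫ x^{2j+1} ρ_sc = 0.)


Write p(x) = Σ a_i x^i, split into monomials and integrate each against ρ_sc separately.
Using ∫ x^{2j} ρ_sc = C_j = (1/(j+1)) C(2j, j) (Catalan numbers) and ∫ x^{2j+1} ρ_sc = 0 (odd monomials vanish by symmetry):
  i = 0 (even): a_0 · C_{0} = -3 · 1 = -3
  i = 1 (odd): ∫ x^1 ρ_sc = 0 (vanishes)
  i = 3 (odd): ∫ x^3 ρ_sc = 0 (vanishes)
  i = 4 (even): a_4 · C_{2} = -5 · 2 = -10
  i = 5 (odd): ∫ x^5 ρ_sc = 0 (vanishes)
  i = 6 (even): a_6 · C_{3} = 2 · 5 = 10

Summing the contributions: ∫_{−2}^{2} p(x) ρ_sc(x) dx = (-3) + (-10) + 10 = -3.


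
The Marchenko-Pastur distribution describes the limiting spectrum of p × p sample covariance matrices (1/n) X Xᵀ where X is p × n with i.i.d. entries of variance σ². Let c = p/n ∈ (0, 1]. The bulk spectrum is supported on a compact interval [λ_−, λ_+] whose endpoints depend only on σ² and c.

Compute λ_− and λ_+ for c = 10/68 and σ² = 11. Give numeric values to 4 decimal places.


c = 10/68 = 0.147059; √c = 0.383482.
λ_− = σ² (1 − √c)² = 11 · (1 − 0.383482)² = 11 · (0.616518)² = 4.181032.
λ_+ = σ² (1 + √c)² = 11 · (1 + 0.383482)² = 11 · (1.383482)² = 21.054262.

Rounded to 4 decimal places: λ_− ≈ 4.1810, λ_+ ≈ 21.0543.


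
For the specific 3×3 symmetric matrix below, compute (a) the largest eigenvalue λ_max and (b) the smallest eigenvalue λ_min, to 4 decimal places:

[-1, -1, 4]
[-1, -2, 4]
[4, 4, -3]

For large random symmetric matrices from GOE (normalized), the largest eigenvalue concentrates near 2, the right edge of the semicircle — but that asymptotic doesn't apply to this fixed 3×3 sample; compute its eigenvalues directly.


Since M is real symmetric, all three eigenvalues are real; they are the roots of det(λI − M) = λ³ − (tr M) λ² + s λ − det M, where s is the sum of the principal 2×2 minors.
tr M = -1 + (-2) + (-3) = -6.
s = ((-1)·(-2) − (-1)²) + ((-1)·(-3) − 4²) + ((-2)·(-3) − 4²) = 1 + (-13) + (-10) = -22.
det M (expand along row 1) = (-1)·(-10) − (-1)·(-13) + 4·4 = 13.
Characteristic polynomial: λ³ + 6λ² − 22λ − 13 = 0.
Substitute λ = y + (tr M)/3 = y − 2.000000 to remove the quadratic term: y³ + p·y + q = 0 with p = s − (tr M)²/3 = -34.000000 and q = −2(tr M)³/27 + (tr M)·s/3 − det M = 47.000000.
Three real roots ⇒ use the trigonometric (Viète) form: r = 2√(−p/3) = 6.733003, φ = arccos(3q/(p·r)) = arccos(-0.615930) = 2.234362 rad.
y_k = r·cos(φ/3 − 2πk/3) for k = 0, 1, 2 gives y = 4.950320, 1.477150, -6.427470.
λ_k = y_k − 2.000000 gives λ = 2.9503, -0.5228, -8.4275 (check: the sum is -6.0000 = tr M).

Hence λ_max = 2.9503 and λ_min = -8.4275.


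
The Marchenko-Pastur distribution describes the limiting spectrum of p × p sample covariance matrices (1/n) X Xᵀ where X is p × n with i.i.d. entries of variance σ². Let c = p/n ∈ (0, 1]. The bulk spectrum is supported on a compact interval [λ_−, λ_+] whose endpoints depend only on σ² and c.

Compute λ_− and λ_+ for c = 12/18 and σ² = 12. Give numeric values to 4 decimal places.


c = 12/18 = 0.666667; √c = 0.816497.
λ_− = σ² (1 − √c)² = 12 · (1 − 0.816497)² = 12 · (0.183503)² = 0.404082.
λ_+ = σ² (1 + √c)² = 12 · (1 + 0.816497)² = 12 · (1.816497)² = 39.595918.

Rounded to 4 decimal places: λ_− ≈ 0.4041, λ_+ ≈ 39.5959.


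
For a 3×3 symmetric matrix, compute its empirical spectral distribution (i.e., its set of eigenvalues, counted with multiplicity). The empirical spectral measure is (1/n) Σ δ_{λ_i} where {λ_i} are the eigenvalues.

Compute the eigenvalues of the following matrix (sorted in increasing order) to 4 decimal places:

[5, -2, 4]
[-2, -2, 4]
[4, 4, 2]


Since M is real symmetric, all three eigenvalues are real; they are the roots of det(λI − M) = λ³ − (tr M) λ² + s λ − det M, where s is the sum of the principal 2×2 minors.
tr M = 5 + (-2) + 2 = 5.
s = (5·(-2) − (-2)²) + (5·2 − 4²) + ((-2)·2 − 4²) = -14 + (-6) + (-20) = -40.
det M (expand along row 1) = 5·(-20) − (-2)·(-20) + 4·0 = -140.
Characteristic polynomial: λ³ − 5λ² − 40λ + 140 = 0.
Substitute λ = y + (tr M)/3 = y + 1.666667 to remove the quadratic term: y³ + p·y + q = 0 with p = s − (tr M)²/3 = -48.333333 and q = −2(tr M)³/27 + (tr M)·s/3 − det M = 64.074074.
Three real roots ⇒ use the trigonometric (Viète) form: r = 2√(−p/3) = 8.027730, φ = arccos(3q/(p·r)) = arccos(-0.495409) = 2.089102 rad.
y_k = r·cos(φ/3 − 2πk/3) for k = 0, 1, 2 gives y = 6.158692, 1.380050, -7.538743.
λ_k = y_k + 1.666667 gives λ = 7.8254, 3.0467, -5.8721 (check: the sum is 5.0000 = tr M).

Eigenvalues sorted in increasing order: [-5.8721, 3.0467, 7.8254].


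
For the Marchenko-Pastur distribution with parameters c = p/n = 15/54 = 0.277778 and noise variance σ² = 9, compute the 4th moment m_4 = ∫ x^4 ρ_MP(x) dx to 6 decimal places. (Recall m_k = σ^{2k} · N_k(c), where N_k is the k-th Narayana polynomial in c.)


E[X⁴] = σ⁸ (1 + 6c + 6c² + c³) (fourth MP moment). With σ² = 9 (so σ⁸ = 6561) and c = 15/54 = 0.277778: E[X⁴] = 6561 · (1 + 6·0.277778 + 6·(0.277778)² + (0.277778)³) = 6561 · 3.151063.

So E[X^4] = 20674.125000.


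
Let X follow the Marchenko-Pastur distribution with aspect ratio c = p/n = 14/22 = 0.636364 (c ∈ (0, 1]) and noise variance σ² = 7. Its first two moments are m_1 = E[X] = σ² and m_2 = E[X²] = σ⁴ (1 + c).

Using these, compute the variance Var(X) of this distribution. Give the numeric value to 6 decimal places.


m_1 = E[X] = σ² = 7, so m_1² = 49.
m_2 = E[X²] = σ⁴ (1 + c) = 49 · (1 + 0.636364) = 49 · 1.636364 = 80.181818.
(Note m_2 − m_1² simplifies to c · σ⁴ = 0.636364 · 49.)

Var(X) = m_2 − m_1² = 80.181818 − 49 = 31.181818.


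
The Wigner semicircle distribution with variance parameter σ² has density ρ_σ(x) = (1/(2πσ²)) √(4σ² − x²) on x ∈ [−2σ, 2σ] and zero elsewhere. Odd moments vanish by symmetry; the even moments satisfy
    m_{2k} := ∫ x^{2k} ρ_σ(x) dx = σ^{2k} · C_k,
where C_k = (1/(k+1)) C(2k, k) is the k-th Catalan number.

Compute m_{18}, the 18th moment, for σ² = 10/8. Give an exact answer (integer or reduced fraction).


By the scaled semicircle moment identity, m_{2k} = σ^{2k} · C_k with k = 9.
C_9 = (1/(k+1)) · C(2k, k) = (1/10) · C(18, 9) = (1/10) · 48620 = 4862.
σ^{2k} = (σ²)^k = (10/8)^9 = 1953125/262144.

Therefore m_{18} = σ^{18} · C_9 = (1953125/262144) · 4862 = 4748046875/131072.


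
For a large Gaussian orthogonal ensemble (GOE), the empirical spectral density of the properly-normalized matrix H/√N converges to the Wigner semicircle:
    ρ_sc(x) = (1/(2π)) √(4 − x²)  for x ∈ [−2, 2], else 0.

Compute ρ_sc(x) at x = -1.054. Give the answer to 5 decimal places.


ρ_sc(x) = (1/(2π)) √(4 − x²). With x = -1.054:
  4 − x² = 4 − (-1.054)² = 4 − 1.110916 = 2.889084.
  √(4 − x²) = 1.699731.
  1/(2π) = 0.159155.
  ρ_sc(-1.054) = 0.159155 · 1.699731 = 0.270521.

Rounded to 5 decimal places: ρ_sc(-1.054) ≈ 0.27052.


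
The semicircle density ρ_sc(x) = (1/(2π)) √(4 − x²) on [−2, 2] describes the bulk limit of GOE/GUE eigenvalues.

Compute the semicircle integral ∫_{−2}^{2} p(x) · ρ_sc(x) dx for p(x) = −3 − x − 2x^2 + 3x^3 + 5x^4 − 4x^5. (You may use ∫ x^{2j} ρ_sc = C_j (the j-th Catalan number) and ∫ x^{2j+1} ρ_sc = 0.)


Write p(x) = Σ a_i x^i, split into monomials and integrate each against ρ_sc separately.
Using ∫ x^{2j} ρ_sc = C_j = (1/(j+1)) C(2j, j) (Catalan numbers) and ∫ x^{2j+1} ρ_sc = 0 (odd monomials vanish by symmetry):
  i = 0 (even): a_0 · C_{0} = -3 · 1 = -3
  i = 1 (odd): ∫ x^1 ρ_sc = 0 (vanishes)
  i = 2 (even): a_2 · C_{1} = -2 · 1 = -2
  i = 3 (odd): ∫ x^3 ρ_sc = 0 (vanishes)
  i = 4 (even): a_4 · C_{2} = 5 · 2 = 10
  i = 5 (odd): ∫ x^5 ρ_sc = 0 (vanishes)

Summing the contributions: ∫_{−2}^{2} p(x) ρ_sc(x) dx = (-3) + (-2) + 10 = 5.


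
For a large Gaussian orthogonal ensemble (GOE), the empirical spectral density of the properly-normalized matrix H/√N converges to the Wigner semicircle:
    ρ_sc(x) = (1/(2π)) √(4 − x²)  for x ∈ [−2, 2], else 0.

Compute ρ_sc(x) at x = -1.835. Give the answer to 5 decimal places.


ρ_sc(x) = (1/(2π)) √(4 − x²). With x = -1.835:
  4 − x² = 4 − (-1.835)² = 4 − 3.367225 = 0.632775.
  √(4 − x²) = 0.795472.
  1/(2π) = 0.159155.
  ρ_sc(-1.835) = 0.159155 · 0.795472 = 0.126603.

Rounded to 5 decimal places: ρ_sc(-1.835) ≈ 0.12660.


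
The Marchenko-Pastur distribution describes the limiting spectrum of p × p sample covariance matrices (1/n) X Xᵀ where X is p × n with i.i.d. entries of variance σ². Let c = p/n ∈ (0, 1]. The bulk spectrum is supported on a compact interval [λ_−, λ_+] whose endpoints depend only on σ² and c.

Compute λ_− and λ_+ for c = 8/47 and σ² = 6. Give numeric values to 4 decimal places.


c = 8/47 = 0.170213; √c = 0.412568.
λ_− = σ² (1 − √c)² = 6 · (1 − 0.412568)² = 6 · (0.587432)² = 2.070455.
λ_+ = σ² (1 + √c)² = 6 · (1 + 0.412568)² = 6 · (1.412568)² = 11.972099.

Rounded to 4 decimal places: λ_− ≈ 2.0705, λ_+ ≈ 11.9721.


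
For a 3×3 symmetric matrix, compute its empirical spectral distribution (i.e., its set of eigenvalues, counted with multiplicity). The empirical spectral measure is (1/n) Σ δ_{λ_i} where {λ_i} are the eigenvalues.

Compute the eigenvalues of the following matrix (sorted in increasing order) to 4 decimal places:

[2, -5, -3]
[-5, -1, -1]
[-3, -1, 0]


Since M is real symmetric, all three eigenvalues are real; they are the roots of det(λI − M) = λ³ − (tr M) λ² + s λ − det M, where s is the sum of the principal 2×2 minors.
tr M = 2 + (-1) + 0 = 1.
s = (2·(-1) − (-5)²) + (2·0 − (-3)²) + ((-1)·0 − (-1)²) = -27 + (-9) + (-1) = -37.
det M (expand along row 1) = 2·(-1) − (-5)·(-3) + (-3)·2 = -23.
Characteristic polynomial: λ³ − λ² − 37λ + 23 = 0.
Substitute λ = y + (tr M)/3 = y + 0.333333 to remove the quadratic term: y³ + p·y + q = 0 with p = s − (tr M)²/3 = -37.333333 and q = −2(tr M)³/27 + (tr M)·s/3 − det M = 10.592593.
Three real roots ⇒ use the trigonometric (Viète) form: r = 2√(−p/3) = 7.055337, φ = arccos(3q/(p·r)) = arccos(-0.120645) = 1.691736 rad.
y_k = r·cos(φ/3 − 2πk/3) for k = 0, 1, 2 gives y = 5.962964, 0.284346, -6.247310.
λ_k = y_k + 0.333333 gives λ = 6.2963, 0.6177, -5.9140 (check: the sum is 1.0000 = tr M).

Eigenvalues sorted in increasing order: [-5.9140, 0.6177, 6.2963].


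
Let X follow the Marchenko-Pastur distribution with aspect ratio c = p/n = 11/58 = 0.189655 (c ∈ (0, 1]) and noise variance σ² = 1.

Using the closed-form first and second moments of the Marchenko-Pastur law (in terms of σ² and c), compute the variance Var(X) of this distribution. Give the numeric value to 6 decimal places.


Recall the MP moments m_1 = E[X] = σ² and m_2 = E[X²] = σ⁴ (1 + c).
m_1 = E[X] = σ² = 1, so m_1² = 1.
m_2 = E[X²] = σ⁴ (1 + c) = 1 · (1 + 0.189655) = 1 · 1.189655 = 1.189655.
(Note m_2 − m_1² simplifies to c · σ⁴ = 0.189655 · 1.)

Var(X) = m_2 − m_1² = 1.189655 − 1 = 0.189655.


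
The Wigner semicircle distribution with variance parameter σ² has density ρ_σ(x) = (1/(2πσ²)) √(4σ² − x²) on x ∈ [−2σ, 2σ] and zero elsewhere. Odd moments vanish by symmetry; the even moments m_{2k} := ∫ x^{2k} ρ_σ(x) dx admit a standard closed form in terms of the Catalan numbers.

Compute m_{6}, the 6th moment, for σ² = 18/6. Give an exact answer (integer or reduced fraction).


By the scaled semicircle moment identity, m_{2k} = σ^{2k} · C_k with k = 3.
C_3 = (1/(k+1)) · C(2k, k) = (1/4) · C(6, 3) = (1/4) · 20 = 5.
σ^{2k} = (σ²)^k = (18/6)^3 = 27.

Therefore m_{6} = σ^{6} · C_3 = 27 · 5 = 135.


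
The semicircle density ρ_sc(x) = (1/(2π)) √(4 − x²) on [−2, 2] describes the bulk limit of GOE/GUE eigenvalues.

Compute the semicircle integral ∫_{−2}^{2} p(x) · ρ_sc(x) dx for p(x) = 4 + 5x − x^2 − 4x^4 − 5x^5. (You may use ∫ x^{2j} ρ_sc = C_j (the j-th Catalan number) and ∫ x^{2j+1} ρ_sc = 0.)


Write p(x) = Σ a_i x^i, split into monomials and integrate each against ρ_sc separately.
Using ∫ x^{2j} ρ_sc = C_j = (1/(j+1)) C(2j, j) (Catalan numbers) and ∫ x^{2j+1} ρ_sc = 0 (odd monomials vanish by symmetry):
  i = 0 (even): a_0 · C_{0} = 4 · 1 = 4
  i = 1 (odd): ∫ x^1 ρ_sc = 0 (vanishes)
  i = 2 (even): a_2 · C_{1} = -1 · 1 = -1
  i = 4 (even): a_4 · C_{2} = -4 · 2 = -8
  i = 5 (odd): ∫ x^5 ρ_sc = 0 (vanishes)

Summing the contributions: ∫_{−2}^{2} p(x) ρ_sc(x) dx = 4 + (-1) + (-8) = -5.


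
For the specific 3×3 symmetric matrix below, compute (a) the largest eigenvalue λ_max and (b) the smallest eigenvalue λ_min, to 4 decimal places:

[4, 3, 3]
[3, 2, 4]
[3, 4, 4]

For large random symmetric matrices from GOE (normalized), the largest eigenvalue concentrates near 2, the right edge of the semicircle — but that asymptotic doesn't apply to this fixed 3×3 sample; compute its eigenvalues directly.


Since M is real symmetric, all three eigenvalues are real; they are the roots of det(λI − M) = λ³ − (tr M) λ² + s λ − det M, where s is the sum of the principal 2×2 minors.
tr M = 4 + 2 + 4 = 10.
s = (4·2 − 3²) + (4·4 − 3²) + (2·4 − 4²) = -1 + 7 + (-8) = -2.
det M (expand along row 1) = 4·(-8) − 3·0 + 3·6 = -14.
Characteristic polynomial: λ³ − 10λ² − 2λ + 14 = 0.
Substitute λ = y + (tr M)/3 = y + 3.333333 to remove the quadratic term: y³ + p·y + q = 0 with p = s − (tr M)²/3 = -35.333333 and q = −2(tr M)³/27 + (tr M)·s/3 − det M = -66.740741.
Three real roots ⇒ use the trigonometric (Viète) form: r = 2√(−p/3) = 6.863753, φ = arccos(3q/(p·r)) = arccos(0.825593) = 0.599544 rad.
y_k = r·cos(φ/3 − 2πk/3) for k = 0, 1, 2 gives y = 6.727143, -2.183529, -4.543613.
λ_k = y_k + 3.333333 gives λ = 10.0605, 1.1498, -1.2103 (check: the sum is 10.0000 = tr M).

Hence λ_max = 10.0605 and λ_min = -1.2103.


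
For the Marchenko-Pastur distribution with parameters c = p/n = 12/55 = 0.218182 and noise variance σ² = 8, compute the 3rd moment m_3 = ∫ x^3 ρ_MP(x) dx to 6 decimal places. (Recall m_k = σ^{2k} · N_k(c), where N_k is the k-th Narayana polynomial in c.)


E[X³] = σ⁶ (1 + 3c + c²) (third MP moment). With σ² = 8 (so σ⁶ = 512) and c = 12/55 = 0.218182: E[X³] = 512 · (1 + 3·0.218182 + (0.218182)²) = 512 · 1.702149.

So E[X^3] = 871.500165.


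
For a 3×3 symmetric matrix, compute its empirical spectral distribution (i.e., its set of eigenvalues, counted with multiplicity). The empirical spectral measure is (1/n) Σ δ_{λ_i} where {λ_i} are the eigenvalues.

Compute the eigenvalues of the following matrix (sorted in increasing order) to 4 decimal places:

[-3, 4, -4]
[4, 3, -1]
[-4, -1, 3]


Since M is real symmetric, all three eigenvalues are real; they are the roots of det(λI − M) = λ³ − (tr M) λ² + s λ − det M, where s is the sum of the principal 2×2 minors.
tr M = -3 + 3 + 3 = 3.
s = ((-3)·3 − 4²) + ((-3)·3 − (-4)²) + (3·3 − (-1)²) = -25 + (-25) + 8 = -42.
det M (expand along row 1) = (-3)·8 − 4·8 + (-4)·8 = -88.
Characteristic polynomial: λ³ − 3λ² − 42λ + 88 = 0.
Substitute λ = y + (tr M)/3 = y + 1.000000 to remove the quadratic term: y³ + p·y + q = 0 with p = s − (tr M)²/3 = -45.000000 and q = −2(tr M)³/27 + (tr M)·s/3 − det M = 44.000000.
Three real roots ⇒ use the trigonometric (Viète) form: r = 2√(−p/3) = 7.745967, φ = arccos(3q/(p·r)) = arccos(-0.378692) = 1.959179 rad.
y_k = r·cos(φ/3 − 2πk/3) for k = 0, 1, 2 gives y = 6.152067, 1.000000, -7.152067.
λ_k = y_k + 1.000000 gives λ = 7.1521, 2.0000, -6.1521 (check: the sum is 3.0000 = tr M).

Eigenvalues sorted in increasing order: [-6.1521, 2.0000, 7.1521].


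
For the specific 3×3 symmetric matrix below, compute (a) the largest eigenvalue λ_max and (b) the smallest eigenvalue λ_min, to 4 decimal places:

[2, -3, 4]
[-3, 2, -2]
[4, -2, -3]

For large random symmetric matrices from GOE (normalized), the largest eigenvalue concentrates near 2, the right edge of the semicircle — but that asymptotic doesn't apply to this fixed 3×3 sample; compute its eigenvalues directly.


Since M is real symmetric, all three eigenvalues are real; they are the roots of det(λI − M) = λ³ − (tr M) λ² + s λ − det M, where s is the sum of the principal 2×2 minors.
tr M = 2 + 2 + (-3) = 1.
s = (2·2 − (-3)²) + (2·(-3) − 4²) + (2·(-3) − (-2)²) = -5 + (-22) + (-10) = -37.
det M (expand along row 1) = 2·(-10) − (-3)·17 + 4·(-2) = 23.
Characteristic polynomial: λ³ − λ² − 37λ − 23 = 0.
Substitute λ = y + (tr M)/3 = y + 0.333333 to remove the quadratic term: y³ + p·y + q = 0 with p = s − (tr M)²/3 = -37.333333 and q = −2(tr M)³/27 + (tr M)·s/3 − det M = -35.407407.
Three real roots ⇒ use the trigonometric (Viète) form: r = 2√(−p/3) = 7.055337, φ = arccos(3q/(p·r)) = arccos(0.403275) = 1.155704 rad.
y_k = r·cos(φ/3 − 2πk/3) for k = 0, 1, 2 gives y = 6.538253, -0.973094, -5.565159.
λ_k = y_k + 0.333333 gives λ = 6.8716, -0.6398, -5.2318 (check: the sum is 1.0000 = tr M).

Hence λ_max = 6.8716 and λ_min = -5.2318.


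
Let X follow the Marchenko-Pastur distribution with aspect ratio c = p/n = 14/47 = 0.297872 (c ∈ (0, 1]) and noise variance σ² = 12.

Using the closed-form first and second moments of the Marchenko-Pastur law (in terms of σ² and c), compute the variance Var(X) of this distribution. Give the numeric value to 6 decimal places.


Recall the MP moments m_1 = E[X] = σ² and m_2 = E[X²] = σ⁴ (1 + c).
m_1 = E[X] = σ² = 12, so m_1² = 144.
m_2 = E[X²] = σ⁴ (1 + c) = 144 · (1 + 0.297872) = 144 · 1.297872 = 186.893617.
(Note m_2 − m_1² simplifies to c · σ⁴ = 0.297872 · 144.)

Var(X) = m_2 − m_1² = 186.893617 − 144 = 42.893617.
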